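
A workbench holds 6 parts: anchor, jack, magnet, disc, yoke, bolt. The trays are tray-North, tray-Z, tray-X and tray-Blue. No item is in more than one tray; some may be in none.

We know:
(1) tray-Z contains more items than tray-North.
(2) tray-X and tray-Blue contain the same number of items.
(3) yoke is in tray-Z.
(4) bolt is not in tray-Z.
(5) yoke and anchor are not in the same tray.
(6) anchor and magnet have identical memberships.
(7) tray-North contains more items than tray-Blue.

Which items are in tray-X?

tray-X = {}

From (3): yoke ∈ tray-Z.
From (4): bolt ∉ tray-Z.
(5): anchor ∉ tray-Z.
(6): magnet matches anchor: magnet ∉ tray-Z.
Suppose anchor ∈ tray-X: no assignment then satisfies all the clues, so anchor ∉ tray-X.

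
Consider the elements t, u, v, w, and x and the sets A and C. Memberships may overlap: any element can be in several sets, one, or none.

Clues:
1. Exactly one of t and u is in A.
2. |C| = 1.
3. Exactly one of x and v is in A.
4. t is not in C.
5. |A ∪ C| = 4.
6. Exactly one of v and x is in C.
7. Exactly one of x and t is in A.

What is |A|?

3

From (4): t ∉ C.
Suppose u ∈ C: no assignment then satisfies all the clues, so u ∉ C.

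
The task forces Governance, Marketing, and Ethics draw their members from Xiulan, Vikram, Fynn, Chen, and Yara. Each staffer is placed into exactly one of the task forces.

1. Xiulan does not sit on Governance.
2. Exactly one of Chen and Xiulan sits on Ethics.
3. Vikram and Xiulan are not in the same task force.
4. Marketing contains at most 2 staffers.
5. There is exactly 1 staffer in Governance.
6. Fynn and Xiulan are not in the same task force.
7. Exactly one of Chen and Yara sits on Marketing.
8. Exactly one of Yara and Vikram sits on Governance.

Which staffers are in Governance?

Governance = {Vikram}

From (1): Xiulan ∉ Governance.
Suppose Vikram ∉ Governance: no assignment then satisfies all the clues, so Vikram ∈ Governance.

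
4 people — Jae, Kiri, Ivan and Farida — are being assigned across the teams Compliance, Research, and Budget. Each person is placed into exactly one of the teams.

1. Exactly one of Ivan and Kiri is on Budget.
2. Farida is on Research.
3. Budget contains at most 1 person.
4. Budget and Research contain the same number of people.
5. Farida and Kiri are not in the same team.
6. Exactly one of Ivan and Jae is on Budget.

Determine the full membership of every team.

Compliance = {Jae, Kiri}; Research = {Farida}; Budget = {Ivan}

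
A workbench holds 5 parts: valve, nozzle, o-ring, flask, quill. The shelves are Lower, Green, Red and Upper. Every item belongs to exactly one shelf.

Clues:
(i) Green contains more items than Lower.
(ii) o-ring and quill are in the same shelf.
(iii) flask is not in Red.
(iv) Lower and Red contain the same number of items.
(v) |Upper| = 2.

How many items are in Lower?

0

From (iii): flask ∉ Red.
Suppose valve ∈ Lower: no assignment then satisfies all the clues, so valve ∉ Lower.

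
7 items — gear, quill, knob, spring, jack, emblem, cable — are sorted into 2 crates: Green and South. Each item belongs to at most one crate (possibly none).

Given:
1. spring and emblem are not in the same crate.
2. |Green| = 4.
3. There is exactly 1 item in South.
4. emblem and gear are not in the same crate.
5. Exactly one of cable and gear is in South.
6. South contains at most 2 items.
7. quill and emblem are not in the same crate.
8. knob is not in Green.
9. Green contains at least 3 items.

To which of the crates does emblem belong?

emblem: none

From (8): knob ∉ Green.
Suppose emblem ∈ Green: no assignment then satisfies all the clues, so emblem ∉ Green.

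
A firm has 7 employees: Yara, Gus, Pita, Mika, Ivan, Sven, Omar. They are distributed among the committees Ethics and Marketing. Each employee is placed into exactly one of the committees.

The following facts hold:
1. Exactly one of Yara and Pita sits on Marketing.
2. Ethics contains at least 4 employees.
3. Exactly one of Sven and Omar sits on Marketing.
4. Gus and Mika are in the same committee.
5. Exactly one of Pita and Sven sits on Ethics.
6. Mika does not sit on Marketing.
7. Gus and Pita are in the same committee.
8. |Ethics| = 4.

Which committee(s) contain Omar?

Omar: Ethics

From (6): Mika ∉ Marketing.
(4): Gus matches Mika: Gus ∉ Marketing.
(7): Pita matches Gus: Pita ∉ Marketing.
Only one committee left: Gus ∈ Ethics.
Only one committee left: Pita ∈ Ethics.
Only one committee left: Mika ∈ Ethics.
(1) (exactly one): Yara ∈ Marketing.
(5) (exactly one): Sven ∉ Ethics.
Only one committee left: Sven ∈ Marketing.
(3) (exactly one): Omar ∉ Marketing.
Only one committee left: Omar ∈ Ethics.
Only one committee left: Ivan ∈ Marketing.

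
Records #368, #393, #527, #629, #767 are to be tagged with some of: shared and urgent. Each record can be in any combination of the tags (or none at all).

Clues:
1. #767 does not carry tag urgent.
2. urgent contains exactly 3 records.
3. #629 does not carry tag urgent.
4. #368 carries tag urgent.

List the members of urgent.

From (1): #767 ∉ urgent.
From (3): #629 ∉ urgent.
From (4): #368 ∈ urgent.
(2): only 3 candidates remain for urgent, so all are in.

urgent = {#368, #393, #527}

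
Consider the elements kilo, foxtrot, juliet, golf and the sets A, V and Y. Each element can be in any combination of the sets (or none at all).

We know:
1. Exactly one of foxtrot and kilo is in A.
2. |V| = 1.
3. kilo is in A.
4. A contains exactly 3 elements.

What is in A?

A = {golf, juliet, kilo}

From (3): kilo ∈ A.
(1) (exactly one): foxtrot ∉ A.
(4): only 3 candidates remain for A, so all are in.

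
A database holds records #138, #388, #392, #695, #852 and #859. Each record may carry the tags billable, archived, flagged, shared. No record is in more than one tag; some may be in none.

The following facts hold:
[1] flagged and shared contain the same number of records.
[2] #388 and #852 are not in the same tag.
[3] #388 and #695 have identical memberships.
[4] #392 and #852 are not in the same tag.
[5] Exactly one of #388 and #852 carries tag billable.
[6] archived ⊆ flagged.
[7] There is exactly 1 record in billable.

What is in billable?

billable = {#852}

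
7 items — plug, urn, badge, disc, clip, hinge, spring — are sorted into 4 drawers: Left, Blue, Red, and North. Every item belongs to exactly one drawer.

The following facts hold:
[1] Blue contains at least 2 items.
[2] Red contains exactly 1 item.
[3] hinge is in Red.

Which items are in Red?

From (3): hinge ∈ Red.
(2): Red already has 1, so the rest are out.

Red = {hinge}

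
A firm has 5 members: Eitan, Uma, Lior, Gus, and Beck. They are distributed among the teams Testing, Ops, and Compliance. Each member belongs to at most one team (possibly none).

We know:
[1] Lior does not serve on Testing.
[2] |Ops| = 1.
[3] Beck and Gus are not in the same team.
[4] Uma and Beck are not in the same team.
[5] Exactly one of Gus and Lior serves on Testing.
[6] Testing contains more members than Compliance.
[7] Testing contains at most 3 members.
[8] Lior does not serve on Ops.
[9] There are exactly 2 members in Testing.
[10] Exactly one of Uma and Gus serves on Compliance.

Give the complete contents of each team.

Testing = {Eitan, Gus}; Ops = {Beck}; Compliance = {Uma}

From (1): Lior ∉ Testing.
From (8): Lior ∉ Ops.
(5) (exactly one): Gus ∈ Testing.
(10) (exactly one): Uma ∈ Compliance.
(3): Beck ∉ Testing.
(4): Beck ∉ Compliance.
(9): only 2 candidates remain for Testing, so all are in.
(2): only 1 candidates remain for Ops, so all are in.
Suppose Lior ∈ Compliance: no assignment then satisfies all the clues, so Lior ∉ Compliance.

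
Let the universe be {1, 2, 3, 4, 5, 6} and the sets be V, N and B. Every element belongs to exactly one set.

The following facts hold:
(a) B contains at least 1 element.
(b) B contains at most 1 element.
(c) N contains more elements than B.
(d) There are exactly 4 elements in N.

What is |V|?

1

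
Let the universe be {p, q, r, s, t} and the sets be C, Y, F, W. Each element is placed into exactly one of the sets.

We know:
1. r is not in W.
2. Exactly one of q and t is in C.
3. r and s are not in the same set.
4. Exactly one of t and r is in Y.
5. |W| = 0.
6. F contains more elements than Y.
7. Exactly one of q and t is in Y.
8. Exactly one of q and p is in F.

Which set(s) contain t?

t: Y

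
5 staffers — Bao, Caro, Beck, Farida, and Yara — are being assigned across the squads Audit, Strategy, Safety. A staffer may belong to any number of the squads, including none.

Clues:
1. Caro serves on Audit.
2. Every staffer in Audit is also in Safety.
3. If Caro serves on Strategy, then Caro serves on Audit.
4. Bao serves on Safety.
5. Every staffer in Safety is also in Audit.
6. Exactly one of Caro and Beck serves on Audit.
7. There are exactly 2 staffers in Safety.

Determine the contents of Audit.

From (1): Caro ∈ Audit.
From (4): Bao ∈ Safety.
(2) with Caro ∈ Audit: Caro ∈ Safety.
(5) with Bao ∈ Safety: Bao ∈ Audit.
(6) (exactly one): Beck ∉ Audit.
(7): Safety already has 2, so the rest are out.
(2) contrapositive: Farida ∉ Audit.
(2) contrapositive: Yara ∉ Audit.

Audit = {Bao, Caro}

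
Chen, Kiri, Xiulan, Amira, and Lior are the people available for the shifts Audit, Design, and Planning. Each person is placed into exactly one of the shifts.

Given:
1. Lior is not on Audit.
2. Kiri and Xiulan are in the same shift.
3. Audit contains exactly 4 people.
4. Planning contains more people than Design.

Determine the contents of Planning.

Planning = {Lior}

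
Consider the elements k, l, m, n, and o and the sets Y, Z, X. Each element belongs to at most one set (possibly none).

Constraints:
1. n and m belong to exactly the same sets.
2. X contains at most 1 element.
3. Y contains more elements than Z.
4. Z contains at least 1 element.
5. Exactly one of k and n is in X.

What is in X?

X = {k}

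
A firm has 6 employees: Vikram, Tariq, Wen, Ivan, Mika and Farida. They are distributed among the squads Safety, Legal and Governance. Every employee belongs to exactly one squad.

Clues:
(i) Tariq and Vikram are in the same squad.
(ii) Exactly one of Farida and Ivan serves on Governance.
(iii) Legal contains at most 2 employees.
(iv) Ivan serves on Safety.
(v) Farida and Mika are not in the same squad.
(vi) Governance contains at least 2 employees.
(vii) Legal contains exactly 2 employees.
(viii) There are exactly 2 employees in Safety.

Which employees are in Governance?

Governance = {Farida, Wen}

From (iv): Ivan ∈ Safety.
(ii) (exactly one): Farida ∈ Governance.
(v): Mika ∉ Governance.
Suppose Vikram ∈ Governance: no assignment then satisfies all the clues, so Vikram ∉ Governance.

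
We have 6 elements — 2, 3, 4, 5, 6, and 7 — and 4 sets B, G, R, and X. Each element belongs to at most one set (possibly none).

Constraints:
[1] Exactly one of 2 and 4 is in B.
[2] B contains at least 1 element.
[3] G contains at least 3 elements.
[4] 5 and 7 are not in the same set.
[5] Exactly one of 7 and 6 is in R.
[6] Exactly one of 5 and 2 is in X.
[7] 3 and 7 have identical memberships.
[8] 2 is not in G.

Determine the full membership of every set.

B = {2}; G = {3, 4, 7}; R = {6}; X = {5}

From (8): 2 ∉ G.
Suppose 2 ∉ B: no assignment then satisfies all the clues, so 2 ∈ B.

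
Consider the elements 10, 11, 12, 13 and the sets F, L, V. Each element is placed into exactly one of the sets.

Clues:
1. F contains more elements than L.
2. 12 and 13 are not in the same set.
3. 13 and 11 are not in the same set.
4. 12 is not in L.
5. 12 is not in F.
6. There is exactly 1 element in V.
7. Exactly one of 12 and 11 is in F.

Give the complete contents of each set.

F = {10, 11}; L = {13}; V = {12}

From (4): 12 ∉ L.
From (5): 12 ∉ F.
(7) (exactly one): 11 ∈ F.
Only one set left: 12 ∈ V.
(2): 13 ∉ V.
(3): 13 ∉ F.
(6): V already has 1, so the rest are out.
Only one set left: 13 ∈ L.
Suppose 10 ∉ F: no assignment then satisfies all the clues, so 10 ∈ F.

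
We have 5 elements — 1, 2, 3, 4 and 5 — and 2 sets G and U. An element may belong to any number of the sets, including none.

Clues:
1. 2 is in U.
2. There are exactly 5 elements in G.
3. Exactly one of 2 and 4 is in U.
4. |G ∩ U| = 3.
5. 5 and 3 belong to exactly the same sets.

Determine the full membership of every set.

G = {1, 2, 3, 4, 5}; U = {2, 3, 5}

From (1): 2 ∈ U.
(2): only 5 candidates remain for G, so all are in.
(3) (exactly one): 4 ∉ U.
Suppose 1 ∈ U: no assignment then satisfies all the clues, so 1 ∉ U.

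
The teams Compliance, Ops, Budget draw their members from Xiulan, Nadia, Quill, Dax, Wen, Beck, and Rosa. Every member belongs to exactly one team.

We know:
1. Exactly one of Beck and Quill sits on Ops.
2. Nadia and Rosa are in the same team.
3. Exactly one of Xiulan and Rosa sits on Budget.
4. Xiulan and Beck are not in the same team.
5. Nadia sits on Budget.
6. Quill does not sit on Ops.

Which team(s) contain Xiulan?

Xiulan: Compliance

From (5): Nadia ∈ Budget.
From (6): Quill ∉ Ops.
(1) (exactly one): Beck ∈ Ops.
(2): Rosa matches Nadia: Rosa ∉ Compliance.
(2): Rosa matches Nadia: Rosa ∉ Ops.
(2): Rosa matches Nadia: Rosa ∈ Budget.
(3) (exactly one): Xiulan ∉ Budget.
(4): Xiulan ∉ Ops.
Only one team left: Xiulan ∈ Compliance.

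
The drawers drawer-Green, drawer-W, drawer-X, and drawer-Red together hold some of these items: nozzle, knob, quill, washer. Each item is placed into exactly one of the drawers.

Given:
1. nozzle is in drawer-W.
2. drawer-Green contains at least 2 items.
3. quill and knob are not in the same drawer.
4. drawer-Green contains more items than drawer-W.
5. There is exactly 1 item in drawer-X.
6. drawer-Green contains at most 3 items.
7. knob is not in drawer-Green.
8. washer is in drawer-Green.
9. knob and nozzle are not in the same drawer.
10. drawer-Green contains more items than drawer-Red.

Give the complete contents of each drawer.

drawer-Green = {quill, washer}; drawer-W = {nozzle}; drawer-X = {knob}; drawer-Red = {}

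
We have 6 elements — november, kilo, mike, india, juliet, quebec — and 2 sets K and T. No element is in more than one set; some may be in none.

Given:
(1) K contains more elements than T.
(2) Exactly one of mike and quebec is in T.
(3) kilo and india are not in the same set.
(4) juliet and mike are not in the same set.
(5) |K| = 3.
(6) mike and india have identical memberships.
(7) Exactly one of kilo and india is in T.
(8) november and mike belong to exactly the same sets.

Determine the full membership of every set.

K = {india, mike, november}; T = {kilo, quebec}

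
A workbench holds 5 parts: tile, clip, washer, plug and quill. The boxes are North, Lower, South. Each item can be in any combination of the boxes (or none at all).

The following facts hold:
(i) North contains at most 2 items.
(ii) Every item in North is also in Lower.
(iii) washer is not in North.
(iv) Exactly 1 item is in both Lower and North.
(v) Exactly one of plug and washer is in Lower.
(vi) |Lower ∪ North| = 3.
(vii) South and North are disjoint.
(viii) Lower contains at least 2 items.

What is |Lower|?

3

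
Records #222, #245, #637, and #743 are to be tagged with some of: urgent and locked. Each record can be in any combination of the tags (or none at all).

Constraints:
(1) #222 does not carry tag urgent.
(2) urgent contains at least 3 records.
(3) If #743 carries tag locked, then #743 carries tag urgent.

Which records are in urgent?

From (1): #222 ∉ urgent.
(2): only 3 candidates remain for urgent, so all are in.

urgent = {#245, #637, #743}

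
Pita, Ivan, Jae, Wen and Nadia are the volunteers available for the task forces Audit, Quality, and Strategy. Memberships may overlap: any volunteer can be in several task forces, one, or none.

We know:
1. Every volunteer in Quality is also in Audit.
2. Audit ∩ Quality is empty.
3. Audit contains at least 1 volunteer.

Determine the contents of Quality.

Quality = {}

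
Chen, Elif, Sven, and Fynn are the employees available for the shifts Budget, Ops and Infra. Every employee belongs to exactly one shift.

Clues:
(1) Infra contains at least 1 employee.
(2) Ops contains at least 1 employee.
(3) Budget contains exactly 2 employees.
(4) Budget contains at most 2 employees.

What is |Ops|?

1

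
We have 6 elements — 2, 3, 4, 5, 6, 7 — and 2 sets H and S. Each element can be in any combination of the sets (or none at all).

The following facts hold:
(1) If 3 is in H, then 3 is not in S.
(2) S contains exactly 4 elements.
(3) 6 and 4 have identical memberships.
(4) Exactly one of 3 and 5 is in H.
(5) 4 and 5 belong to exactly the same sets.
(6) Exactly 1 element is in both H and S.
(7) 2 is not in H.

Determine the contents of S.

S = {4, 5, 6, 7}

From (7): 2 ∉ H.
Suppose 2 ∈ S: no assignment then satisfies all the clues, so 2 ∉ S.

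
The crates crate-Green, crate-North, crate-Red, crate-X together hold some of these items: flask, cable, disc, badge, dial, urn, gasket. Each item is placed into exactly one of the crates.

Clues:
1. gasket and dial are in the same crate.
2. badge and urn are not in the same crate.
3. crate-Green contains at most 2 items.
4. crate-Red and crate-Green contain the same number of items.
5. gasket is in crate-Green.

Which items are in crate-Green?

From (5): gasket ∈ crate-Green.
(1): dial matches gasket: dial ∈ crate-Green.
(3): crate-Green already has 2, so the rest are out.

crate-Green = {dial, gasket}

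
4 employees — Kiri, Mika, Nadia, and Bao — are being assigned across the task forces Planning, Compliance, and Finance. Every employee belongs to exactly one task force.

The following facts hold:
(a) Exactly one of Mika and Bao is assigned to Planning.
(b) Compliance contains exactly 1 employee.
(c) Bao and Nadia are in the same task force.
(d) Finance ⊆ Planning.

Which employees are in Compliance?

Compliance = {Mika}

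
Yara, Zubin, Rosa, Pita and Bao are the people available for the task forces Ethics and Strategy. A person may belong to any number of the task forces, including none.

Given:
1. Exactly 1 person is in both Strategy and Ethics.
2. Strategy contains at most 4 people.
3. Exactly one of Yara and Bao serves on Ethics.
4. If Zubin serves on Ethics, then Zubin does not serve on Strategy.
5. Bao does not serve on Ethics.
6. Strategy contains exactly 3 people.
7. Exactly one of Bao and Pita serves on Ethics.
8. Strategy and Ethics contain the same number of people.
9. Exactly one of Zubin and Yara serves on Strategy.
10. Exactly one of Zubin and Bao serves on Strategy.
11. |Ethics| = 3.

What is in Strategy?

Strategy = {Bao, Rosa, Yara}

From (5): Bao ∉ Ethics.
(3) (exactly one): Yara ∈ Ethics.
(7) (exactly one): Pita ∈ Ethics.
Suppose Yara ∉ Strategy: no assignment then satisfies all the clues, so Yara ∈ Strategy.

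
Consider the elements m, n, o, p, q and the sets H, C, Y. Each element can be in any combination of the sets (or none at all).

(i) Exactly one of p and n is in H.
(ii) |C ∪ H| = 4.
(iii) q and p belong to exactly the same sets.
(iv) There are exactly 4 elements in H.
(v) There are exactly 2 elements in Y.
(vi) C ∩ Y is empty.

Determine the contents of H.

H = {m, o, p, q}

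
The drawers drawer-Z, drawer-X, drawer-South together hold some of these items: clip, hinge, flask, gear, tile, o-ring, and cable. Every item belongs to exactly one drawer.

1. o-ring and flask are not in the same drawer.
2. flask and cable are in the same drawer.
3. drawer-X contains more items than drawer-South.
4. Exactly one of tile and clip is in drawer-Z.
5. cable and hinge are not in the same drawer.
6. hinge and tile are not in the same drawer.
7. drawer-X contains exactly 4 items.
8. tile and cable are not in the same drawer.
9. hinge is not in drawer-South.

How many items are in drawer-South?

2

From (9): hinge ∉ drawer-South.
Suppose clip ∈ drawer-Z: no assignment then satisfies all the clues, so clip ∉ drawer-Z.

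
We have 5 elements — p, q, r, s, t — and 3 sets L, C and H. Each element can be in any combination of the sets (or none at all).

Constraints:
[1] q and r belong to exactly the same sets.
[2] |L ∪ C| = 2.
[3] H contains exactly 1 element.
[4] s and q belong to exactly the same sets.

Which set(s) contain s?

s: none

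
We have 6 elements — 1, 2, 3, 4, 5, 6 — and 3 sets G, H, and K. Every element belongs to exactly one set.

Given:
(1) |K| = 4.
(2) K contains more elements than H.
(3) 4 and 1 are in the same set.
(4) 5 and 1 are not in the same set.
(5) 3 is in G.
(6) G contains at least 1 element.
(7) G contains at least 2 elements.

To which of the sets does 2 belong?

From (5): 3 ∈ G.
Suppose 2 ∈ G: no assignment then satisfies all the clues, so 2 ∉ G.

2: K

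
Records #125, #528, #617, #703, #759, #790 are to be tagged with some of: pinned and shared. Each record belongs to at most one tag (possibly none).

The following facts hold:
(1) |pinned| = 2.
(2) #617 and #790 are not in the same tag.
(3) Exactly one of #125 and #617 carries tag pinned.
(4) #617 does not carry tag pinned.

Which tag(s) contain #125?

#125: pinned

From (4): #617 ∉ pinned.
(3) (exactly one): #125 ∈ pinned.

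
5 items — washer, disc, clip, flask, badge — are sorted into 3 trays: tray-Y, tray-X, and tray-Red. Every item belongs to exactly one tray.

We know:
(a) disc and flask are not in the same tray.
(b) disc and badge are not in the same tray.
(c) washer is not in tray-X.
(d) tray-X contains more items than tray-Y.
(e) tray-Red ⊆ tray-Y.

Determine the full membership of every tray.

tray-Y = {disc, washer}; tray-X = {badge, clip, flask}; tray-Red = {}

From (c): washer ∉ tray-X.
Suppose washer ∉ tray-Y: no assignment then satisfies all the clues, so washer ∈ tray-Y.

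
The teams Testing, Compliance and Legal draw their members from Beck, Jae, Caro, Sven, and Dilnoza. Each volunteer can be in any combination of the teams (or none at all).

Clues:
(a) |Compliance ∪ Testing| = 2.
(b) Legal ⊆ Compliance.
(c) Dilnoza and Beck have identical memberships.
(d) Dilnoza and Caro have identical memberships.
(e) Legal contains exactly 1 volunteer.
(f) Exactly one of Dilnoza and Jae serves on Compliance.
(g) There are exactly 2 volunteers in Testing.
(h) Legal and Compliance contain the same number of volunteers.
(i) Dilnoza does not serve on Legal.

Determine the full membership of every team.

Testing = {Jae, Sven}; Compliance = {Jae}; Legal = {Jae}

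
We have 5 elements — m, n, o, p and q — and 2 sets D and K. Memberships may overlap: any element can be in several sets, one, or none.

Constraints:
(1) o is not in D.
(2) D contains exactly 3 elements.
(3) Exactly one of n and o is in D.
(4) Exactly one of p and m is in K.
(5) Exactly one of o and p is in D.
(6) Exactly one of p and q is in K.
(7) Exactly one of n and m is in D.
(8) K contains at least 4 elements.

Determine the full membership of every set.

D = {n, p, q}; K = {m, n, o, q}

From (1): o ∉ D.
(3) (exactly one): n ∈ D.
(5) (exactly one): p ∈ D.
(7) (exactly one): m ∉ D.
(2): only 3 candidates remain for D, so all are in.
Suppose m ∉ K: no assignment then satisfies all the clues, so m ∈ K.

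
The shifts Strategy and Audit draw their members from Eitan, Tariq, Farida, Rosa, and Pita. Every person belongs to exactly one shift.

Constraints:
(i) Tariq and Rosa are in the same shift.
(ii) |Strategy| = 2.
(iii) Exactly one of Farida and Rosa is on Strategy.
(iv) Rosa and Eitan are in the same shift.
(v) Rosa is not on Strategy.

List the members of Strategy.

Strategy = {Farida, Pita}

From (v): Rosa ∉ Strategy.
(i): Tariq matches Rosa: Tariq ∉ Strategy.
(iii) (exactly one): Farida ∈ Strategy.
(iv): Eitan matches Rosa: Eitan ∉ Strategy.
Only one shift left: Eitan ∈ Audit.
Only one shift left: Tariq ∈ Audit.
Only one shift left: Rosa ∈ Audit.
(ii): only 2 candidates remain for Strategy, so all are in.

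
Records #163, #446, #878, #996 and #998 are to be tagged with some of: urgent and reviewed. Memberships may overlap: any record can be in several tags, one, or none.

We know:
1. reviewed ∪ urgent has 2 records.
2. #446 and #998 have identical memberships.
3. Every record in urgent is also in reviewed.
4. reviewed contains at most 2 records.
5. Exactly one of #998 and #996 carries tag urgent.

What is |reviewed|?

2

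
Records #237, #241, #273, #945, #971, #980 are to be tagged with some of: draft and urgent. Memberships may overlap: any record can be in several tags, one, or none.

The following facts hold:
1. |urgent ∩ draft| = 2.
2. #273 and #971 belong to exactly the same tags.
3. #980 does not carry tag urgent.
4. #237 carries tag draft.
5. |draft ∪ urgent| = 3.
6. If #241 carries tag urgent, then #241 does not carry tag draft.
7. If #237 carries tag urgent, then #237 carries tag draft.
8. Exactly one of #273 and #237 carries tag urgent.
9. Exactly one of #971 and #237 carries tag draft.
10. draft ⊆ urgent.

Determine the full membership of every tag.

draft = {#237, #945}; urgent = {#237, #241, #945}

From (3): #980 ∉ urgent.
From (4): #237 ∈ draft.
(9) (exactly one): #971 ∉ draft.
(10) with #237 ∈ draft: #237 ∈ urgent.
(10) contrapositive: #980 ∉ draft.
(2): #273 matches #971: #273 ∉ draft.
(8) (exactly one): #273 ∉ urgent.
(2): #971 matches #273: #971 ∉ urgent.
Suppose #241 ∈ draft: no assignment then satisfies all the clues, so #241 ∉ draft.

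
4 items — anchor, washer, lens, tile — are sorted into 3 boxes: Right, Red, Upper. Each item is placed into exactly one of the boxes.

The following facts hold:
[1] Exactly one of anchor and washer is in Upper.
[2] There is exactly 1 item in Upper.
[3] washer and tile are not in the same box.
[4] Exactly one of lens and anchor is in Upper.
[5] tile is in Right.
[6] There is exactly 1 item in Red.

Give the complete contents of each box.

Right = {lens, tile}; Red = {washer}; Upper = {anchor}

From (5): tile ∈ Right.
(3): washer ∉ Right.
Suppose anchor ∈ Right: no assignment then satisfies all the clues, so anchor ∉ Right.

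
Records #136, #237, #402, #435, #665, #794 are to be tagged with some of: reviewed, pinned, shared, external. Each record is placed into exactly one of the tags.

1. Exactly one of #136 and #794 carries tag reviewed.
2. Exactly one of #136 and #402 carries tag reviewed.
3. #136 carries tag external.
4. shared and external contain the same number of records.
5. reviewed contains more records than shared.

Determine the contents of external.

external = {#136}

From (3): #136 ∈ external.
(1) (exactly one): #794 ∈ reviewed.
(2) (exactly one): #402 ∈ reviewed.
Suppose #237 ∈ external: no assignment then satisfies all the clues, so #237 ∉ external.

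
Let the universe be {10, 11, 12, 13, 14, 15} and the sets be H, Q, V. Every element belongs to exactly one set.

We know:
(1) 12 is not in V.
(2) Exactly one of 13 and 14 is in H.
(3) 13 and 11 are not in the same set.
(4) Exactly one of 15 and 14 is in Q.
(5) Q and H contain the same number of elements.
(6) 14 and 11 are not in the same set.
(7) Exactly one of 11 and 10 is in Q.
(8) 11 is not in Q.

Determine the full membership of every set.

H = {12, 13}; Q = {10, 14}; V = {11, 15}

From (1): 12 ∉ V.
From (8): 11 ∉ Q.
(7) (exactly one): 10 ∈ Q.
Suppose 11 ∈ H: no assignment then satisfies all the clues, so 11 ∉ H.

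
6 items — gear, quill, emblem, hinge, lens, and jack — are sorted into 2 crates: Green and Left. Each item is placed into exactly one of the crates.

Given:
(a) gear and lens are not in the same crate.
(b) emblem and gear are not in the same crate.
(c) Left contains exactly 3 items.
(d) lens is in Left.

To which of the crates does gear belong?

From (d): lens ∈ Left.
(a): gear ∉ Left.
Only one crate left: gear ∈ Green.
(b): emblem ∉ Green.
Only one crate left: emblem ∈ Left.

gear: Green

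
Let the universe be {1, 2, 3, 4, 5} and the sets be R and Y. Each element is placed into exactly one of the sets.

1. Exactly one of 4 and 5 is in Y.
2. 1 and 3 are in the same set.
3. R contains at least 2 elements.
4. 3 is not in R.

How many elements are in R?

2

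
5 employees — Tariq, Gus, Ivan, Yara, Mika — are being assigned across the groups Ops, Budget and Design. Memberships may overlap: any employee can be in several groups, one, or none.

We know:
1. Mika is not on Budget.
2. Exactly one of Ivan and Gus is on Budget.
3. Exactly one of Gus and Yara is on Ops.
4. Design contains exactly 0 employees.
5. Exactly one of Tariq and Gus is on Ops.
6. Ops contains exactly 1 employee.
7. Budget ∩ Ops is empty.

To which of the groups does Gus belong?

Gus: Ops

From (1): Mika ∉ Budget.
(4): Design already has 0, so the rest are out.
Suppose Gus ∉ Ops: no assignment then satisfies all the clues, so Gus ∈ Ops.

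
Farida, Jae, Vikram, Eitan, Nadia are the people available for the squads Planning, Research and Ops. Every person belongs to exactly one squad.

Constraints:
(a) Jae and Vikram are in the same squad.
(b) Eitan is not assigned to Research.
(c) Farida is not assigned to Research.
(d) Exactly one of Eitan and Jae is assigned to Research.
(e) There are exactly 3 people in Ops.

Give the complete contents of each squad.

From (b): Eitan ∉ Research.
From (c): Farida ∉ Research.
(d) (exactly one): Jae ∈ Research.
(a): Vikram matches Jae: Vikram ∉ Planning.
(a): Vikram matches Jae: Vikram ∈ Research.
(e): only 3 candidates remain for Ops, so all are in.

Planning = {}; Research = {Jae, Vikram}; Ops = {Eitan, Farida, Nadia}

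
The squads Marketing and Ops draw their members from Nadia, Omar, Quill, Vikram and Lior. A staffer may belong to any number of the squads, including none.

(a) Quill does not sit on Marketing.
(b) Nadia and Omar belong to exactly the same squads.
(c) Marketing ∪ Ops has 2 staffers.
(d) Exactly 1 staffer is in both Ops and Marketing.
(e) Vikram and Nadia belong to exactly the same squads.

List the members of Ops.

From (a): Quill ∉ Marketing.
Suppose Nadia ∈ Ops: no assignment then satisfies all the clues, so Nadia ∉ Ops.

Ops = {Lior, Quill}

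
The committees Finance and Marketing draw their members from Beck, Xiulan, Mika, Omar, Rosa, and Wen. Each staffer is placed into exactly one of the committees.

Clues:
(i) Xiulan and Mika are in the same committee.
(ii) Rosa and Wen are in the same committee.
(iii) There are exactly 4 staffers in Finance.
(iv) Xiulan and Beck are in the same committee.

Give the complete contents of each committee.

Finance = {Beck, Mika, Omar, Xiulan}; Marketing = {Rosa, Wen}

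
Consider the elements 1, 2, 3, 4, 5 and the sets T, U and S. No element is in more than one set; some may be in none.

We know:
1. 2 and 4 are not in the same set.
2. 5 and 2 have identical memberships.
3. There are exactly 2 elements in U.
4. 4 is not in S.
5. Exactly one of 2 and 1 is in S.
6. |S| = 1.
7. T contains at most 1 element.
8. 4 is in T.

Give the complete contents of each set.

T = {4}; U = {2, 5}; S = {1}

From (4): 4 ∉ S.
From (8): 4 ∈ T.
(1): 2 ∉ T.
(2): 5 matches 2: 5 ∉ T.
(7): T already has 1, so the rest are out.
Suppose 1 ∈ U: no assignment then satisfies all the clues, so 1 ∉ U.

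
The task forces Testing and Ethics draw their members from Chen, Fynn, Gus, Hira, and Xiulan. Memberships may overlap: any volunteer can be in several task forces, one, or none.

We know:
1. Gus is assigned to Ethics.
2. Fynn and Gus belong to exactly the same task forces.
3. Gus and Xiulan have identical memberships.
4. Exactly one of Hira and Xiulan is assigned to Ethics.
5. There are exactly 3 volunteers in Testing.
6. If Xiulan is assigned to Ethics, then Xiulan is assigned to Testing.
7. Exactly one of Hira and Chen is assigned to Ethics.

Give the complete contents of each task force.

From (1): Gus ∈ Ethics.
(2): Fynn matches Gus: Fynn ∈ Ethics.
(3): Xiulan matches Gus: Xiulan ∈ Ethics.
(4) (exactly one): Hira ∉ Ethics.
(6): Xiulan ∈ Testing.
(7) (exactly one): Chen ∈ Ethics.
(3): Gus matches Xiulan: Gus ∈ Testing.
(2): Fynn matches Gus: Fynn ∈ Testing.
(5): Testing already has 3, so the rest are out.

Testing = {Fynn, Gus, Xiulan}; Ethics = {Chen, Fynn, Gus, Xiulan}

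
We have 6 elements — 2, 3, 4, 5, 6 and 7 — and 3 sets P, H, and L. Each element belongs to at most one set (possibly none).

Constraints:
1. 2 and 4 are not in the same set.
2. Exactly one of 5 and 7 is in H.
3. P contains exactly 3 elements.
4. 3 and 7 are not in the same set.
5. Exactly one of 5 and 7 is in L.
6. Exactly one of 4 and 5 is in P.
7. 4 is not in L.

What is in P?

P = {3, 4, 6}

From (7): 4 ∉ L.
Suppose 2 ∈ P: no assignment then satisfies all the clues, so 2 ∉ P.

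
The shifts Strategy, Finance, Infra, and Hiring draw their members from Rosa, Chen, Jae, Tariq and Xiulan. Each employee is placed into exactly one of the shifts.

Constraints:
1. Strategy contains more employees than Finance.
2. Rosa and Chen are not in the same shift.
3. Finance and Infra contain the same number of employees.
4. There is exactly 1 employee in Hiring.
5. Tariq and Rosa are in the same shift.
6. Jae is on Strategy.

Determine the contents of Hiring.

Hiring = {Chen}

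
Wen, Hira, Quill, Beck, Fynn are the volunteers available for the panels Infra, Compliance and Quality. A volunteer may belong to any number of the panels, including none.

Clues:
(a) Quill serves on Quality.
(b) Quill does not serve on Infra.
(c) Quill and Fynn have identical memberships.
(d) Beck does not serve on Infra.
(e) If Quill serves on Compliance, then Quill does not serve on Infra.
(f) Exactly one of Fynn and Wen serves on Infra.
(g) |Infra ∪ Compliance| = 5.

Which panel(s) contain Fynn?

Fynn: Compliance, Quality

From (a): Quill ∈ Quality.
From (b): Quill ∉ Infra.
From (d): Beck ∉ Infra.
(c): Fynn matches Quill: Fynn ∉ Infra.
(c): Fynn matches Quill: Fynn ∈ Quality.
(f) (exactly one): Wen ∈ Infra.
Suppose Fynn ∉ Compliance: no assignment then satisfies all the clues, so Fynn ∈ Compliance.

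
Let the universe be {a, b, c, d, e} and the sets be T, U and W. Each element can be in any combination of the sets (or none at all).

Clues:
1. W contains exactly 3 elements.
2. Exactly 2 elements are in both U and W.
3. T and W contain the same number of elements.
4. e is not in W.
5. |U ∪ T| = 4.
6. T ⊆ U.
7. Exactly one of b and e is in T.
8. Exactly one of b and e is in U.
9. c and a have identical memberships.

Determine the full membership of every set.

T = {a, c, e}; U = {a, c, d, e}; W = {a, b, c}

From (4): e ∉ W.
Suppose a ∉ T: no assignment then satisfies all the clues, so a ∈ T.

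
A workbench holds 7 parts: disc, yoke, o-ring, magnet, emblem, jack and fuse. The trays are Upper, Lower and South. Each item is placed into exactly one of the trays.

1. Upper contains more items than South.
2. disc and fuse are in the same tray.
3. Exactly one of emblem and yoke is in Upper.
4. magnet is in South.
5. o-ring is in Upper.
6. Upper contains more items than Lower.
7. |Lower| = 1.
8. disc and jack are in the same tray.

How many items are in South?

From (4): magnet ∈ South.
From (5): o-ring ∈ Upper.
Suppose disc ∉ Upper: no assignment then satisfies all the clues, so disc ∈ Upper.

1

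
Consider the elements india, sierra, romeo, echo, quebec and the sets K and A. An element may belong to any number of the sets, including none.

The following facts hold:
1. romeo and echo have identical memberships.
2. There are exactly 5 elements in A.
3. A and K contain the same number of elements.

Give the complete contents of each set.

K = {echo, india, quebec, romeo, sierra}; A = {echo, india, quebec, romeo, sierra}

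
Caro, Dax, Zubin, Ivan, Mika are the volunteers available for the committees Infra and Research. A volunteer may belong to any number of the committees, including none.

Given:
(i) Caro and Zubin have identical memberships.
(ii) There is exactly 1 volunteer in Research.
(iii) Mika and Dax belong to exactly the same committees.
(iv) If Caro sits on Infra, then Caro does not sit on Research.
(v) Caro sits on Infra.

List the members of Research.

Research = {Ivan}

From (v): Caro ∈ Infra.
(i): Zubin matches Caro: Zubin ∈ Infra.
(iv): Caro ∉ Research.
(i): Zubin matches Caro: Zubin ∉ Research.
Suppose Dax ∈ Research: no assignment then satisfies all the clues, so Dax ∉ Research.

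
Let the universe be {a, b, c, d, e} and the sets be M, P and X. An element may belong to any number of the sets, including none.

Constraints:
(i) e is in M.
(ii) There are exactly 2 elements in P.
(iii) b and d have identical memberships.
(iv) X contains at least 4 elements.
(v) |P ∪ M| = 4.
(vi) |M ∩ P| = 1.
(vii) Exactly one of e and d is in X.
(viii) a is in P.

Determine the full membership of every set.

M = {b, d, e}; P = {a, e}; X = {a, b, c, d}

From (i): e ∈ M.
From (viii): a ∈ P.
Suppose a ∈ M: no assignment then satisfies all the clues, so a ∉ M.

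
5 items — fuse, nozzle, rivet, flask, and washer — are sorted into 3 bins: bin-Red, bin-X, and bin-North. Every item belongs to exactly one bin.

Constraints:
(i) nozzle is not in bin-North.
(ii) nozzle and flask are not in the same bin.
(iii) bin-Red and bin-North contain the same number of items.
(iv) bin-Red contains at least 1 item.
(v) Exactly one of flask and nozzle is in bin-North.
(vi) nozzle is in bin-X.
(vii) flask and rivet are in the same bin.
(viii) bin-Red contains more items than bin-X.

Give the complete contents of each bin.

bin-Red = {fuse, washer}; bin-X = {nozzle}; bin-North = {flask, rivet}

From (i): nozzle ∉ bin-North.
From (vi): nozzle ∈ bin-X.
(ii): flask ∉ bin-X.
(v) (exactly one): flask ∈ bin-North.
(vii): rivet matches flask: rivet ∉ bin-Red.
(vii): rivet matches flask: rivet ∉ bin-X.
(vii): rivet matches flask: rivet ∈ bin-North.
Suppose fuse ∉ bin-Red: no assignment then satisfies all the clues, so fuse ∈ bin-Red.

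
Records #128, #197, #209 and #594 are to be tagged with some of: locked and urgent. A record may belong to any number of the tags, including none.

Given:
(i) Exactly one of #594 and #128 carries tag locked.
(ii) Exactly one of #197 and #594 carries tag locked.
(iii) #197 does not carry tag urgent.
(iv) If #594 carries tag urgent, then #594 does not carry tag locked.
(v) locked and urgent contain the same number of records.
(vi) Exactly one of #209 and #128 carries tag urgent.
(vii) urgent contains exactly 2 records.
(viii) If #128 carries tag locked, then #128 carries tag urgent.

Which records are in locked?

locked = {#128, #197}

From (iii): #197 ∉ urgent.
Suppose #128 ∉ locked: no assignment then satisfies all the clues, so #128 ∈ locked.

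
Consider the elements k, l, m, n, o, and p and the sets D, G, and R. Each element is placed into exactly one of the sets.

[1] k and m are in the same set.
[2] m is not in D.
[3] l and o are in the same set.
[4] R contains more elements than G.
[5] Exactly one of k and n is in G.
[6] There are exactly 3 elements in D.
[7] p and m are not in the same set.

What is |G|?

1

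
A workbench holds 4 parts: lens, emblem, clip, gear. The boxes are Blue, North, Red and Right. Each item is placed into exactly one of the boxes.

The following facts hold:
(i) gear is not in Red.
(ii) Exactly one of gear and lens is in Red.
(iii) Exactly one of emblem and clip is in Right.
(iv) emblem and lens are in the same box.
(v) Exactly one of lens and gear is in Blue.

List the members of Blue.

Blue = {gear}

From (i): gear ∉ Red.
(ii) (exactly one): lens ∈ Red.
(iv): emblem matches lens: emblem ∉ Blue.
(iv): emblem matches lens: emblem ∉ North.
(iv): emblem matches lens: emblem ∈ Red.
(v) (exactly one): gear ∈ Blue.
(iii) (exactly one): clip ∈ Right.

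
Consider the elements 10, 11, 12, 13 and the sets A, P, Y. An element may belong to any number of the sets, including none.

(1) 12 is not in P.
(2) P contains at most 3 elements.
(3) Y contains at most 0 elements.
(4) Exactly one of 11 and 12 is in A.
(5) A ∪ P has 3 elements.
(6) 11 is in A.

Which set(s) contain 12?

From (1): 12 ∉ P.
From (6): 11 ∈ A.
(3): Y already has 0, so the rest are out.
(4) (exactly one): 12 ∉ A.

12: none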